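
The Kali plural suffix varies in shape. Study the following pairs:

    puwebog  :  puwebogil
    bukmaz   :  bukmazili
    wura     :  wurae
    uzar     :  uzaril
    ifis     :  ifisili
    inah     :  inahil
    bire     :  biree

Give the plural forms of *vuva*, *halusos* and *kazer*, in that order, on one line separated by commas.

Looking at the final sound of each stem: -ili when the stem ends in a sibilant (*bukmaz*, *ifis*); -il when the stem ends in a non-sibilant consonant (*puwebog*, *uzar*, *inah*); -e when the stem ends in a vowel (*wura*, *bire*).
*vuva* — final sound /a/ (a vowel) → -e → *vuvae*.
The final sound of *halusos* is /s/, which is a sibilant, so the suffix is -ili, giving *halusosili*.
*kazer*: final sound = /r/, a non-sibilant consonant → -il → *kazeril*.

vuvae, halusosili, kazeril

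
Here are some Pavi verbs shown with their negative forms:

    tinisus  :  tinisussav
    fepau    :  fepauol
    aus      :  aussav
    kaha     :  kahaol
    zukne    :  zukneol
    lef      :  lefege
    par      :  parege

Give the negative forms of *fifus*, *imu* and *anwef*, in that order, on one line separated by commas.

The pattern is sibilance of the final sound: -sav when the stem ends in a sibilant (*tinisus*, *aus*); -ege when the stem ends in a non-sibilant consonant (*lef*, *par*); -ol when the stem ends in a vowel (*fepau*, *kaha*, *zukne*).
Since the final sound of *fifus* is /s/ (a sibilant), it takes -sav, giving *fifussav*.
*imu*: final sound = /u/, a vowel → -ol → *imuol*.
*anwef*: final sound = /f/, a non-sibilant consonant → -ege → *anwefege*.

fifussav, imuol, anwefege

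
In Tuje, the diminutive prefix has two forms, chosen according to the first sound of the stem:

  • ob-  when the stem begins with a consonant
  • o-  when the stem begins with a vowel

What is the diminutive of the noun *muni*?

obmuni

*muni* — first sound /m/ (a consonant) → ob- → *obmuni*.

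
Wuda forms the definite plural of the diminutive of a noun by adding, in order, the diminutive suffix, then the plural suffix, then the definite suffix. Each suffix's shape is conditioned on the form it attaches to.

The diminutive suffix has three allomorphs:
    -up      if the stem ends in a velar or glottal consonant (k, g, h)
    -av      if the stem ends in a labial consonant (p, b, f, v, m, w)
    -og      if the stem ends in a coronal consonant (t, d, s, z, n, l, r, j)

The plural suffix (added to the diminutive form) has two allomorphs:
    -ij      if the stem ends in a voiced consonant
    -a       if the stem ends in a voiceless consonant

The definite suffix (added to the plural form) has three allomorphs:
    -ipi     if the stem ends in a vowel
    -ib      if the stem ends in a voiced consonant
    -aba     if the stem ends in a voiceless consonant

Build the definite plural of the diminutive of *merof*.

merofavijib

*merof*: final consonant = /f/, labial → -av → *merofav*.
The final consonant of the diminutive form *merofav* is /v/, which is voiced, so the plural suffix is -ij, giving *merofavij*.
The plural form *merofavij* — final sound /j/ (a voiced consonant) → -ib → *merofavijib*.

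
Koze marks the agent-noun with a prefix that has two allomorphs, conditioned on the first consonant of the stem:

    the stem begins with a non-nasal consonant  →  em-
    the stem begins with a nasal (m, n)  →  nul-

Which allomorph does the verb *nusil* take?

nul-

Since the first consonant of *nusil* is /n/ (a nasal), it takes nul-.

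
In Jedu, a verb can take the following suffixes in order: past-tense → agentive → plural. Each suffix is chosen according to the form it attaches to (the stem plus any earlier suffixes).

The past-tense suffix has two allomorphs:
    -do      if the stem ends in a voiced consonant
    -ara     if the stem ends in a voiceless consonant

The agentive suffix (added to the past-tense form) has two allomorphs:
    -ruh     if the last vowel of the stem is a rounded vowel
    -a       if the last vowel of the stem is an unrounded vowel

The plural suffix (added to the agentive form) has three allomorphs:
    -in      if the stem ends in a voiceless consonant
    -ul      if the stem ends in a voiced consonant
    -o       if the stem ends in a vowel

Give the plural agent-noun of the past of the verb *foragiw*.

*foragiw* — final consonant /w/ (voiced) → -do → *foragiwdo*.
Since the last vowel of the past-tense form *foragiwdo* is /o/ (a rounded vowel), it takes -ruh, giving *foragiwdoruh*.
The final sound of the agentive form *foragiwdoruh* is /h/, which is a voiceless consonant, so the plural suffix is -in, giving *foragiwdoruhin*.

foragiwdoruhin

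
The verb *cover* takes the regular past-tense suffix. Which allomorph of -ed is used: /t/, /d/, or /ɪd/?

/d/

The stem *cover* ends in a voiced sound other than /d/.
The -ed suffix is realized as /ɪd/ after /t, d/; as /t/ after other voiceless consonants; and as /d/ after other voiced sounds.
So -ed on *cover* is pronounced /d/.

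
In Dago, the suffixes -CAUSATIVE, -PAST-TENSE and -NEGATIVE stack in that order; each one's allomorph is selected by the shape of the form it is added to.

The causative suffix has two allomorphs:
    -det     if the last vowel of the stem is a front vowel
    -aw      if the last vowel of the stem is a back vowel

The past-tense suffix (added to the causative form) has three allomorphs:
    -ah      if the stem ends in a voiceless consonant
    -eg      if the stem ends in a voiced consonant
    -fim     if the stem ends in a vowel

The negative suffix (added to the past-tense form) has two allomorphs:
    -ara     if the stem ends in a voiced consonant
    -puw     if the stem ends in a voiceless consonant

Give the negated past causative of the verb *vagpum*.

vagpumawegara

Since the last vowel of *vagpum* is /u/ (a back vowel), it takes -aw, giving *vagpumaw*.
The final sound of the causative form *vagpumaw* is /w/, which is a voiced consonant, so the past-tense suffix is -eg, giving *vagpumaweg*.
The final consonant of the past-tense form *vagpumaweg* is /g/, which is voiced, so the negative suffix is -ara, giving *vagpumawegara*.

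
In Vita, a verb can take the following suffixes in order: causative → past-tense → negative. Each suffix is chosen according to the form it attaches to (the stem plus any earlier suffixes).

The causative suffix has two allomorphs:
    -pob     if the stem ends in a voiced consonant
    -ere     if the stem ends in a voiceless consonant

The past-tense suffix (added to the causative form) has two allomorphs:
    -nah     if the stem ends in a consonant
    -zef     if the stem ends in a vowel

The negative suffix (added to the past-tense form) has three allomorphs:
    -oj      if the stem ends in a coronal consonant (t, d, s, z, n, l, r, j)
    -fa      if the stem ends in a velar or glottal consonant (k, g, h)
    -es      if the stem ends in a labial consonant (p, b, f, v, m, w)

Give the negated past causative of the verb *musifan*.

musifanpobnahfa

Since the final consonant of *musifan* is /n/ (voiced), it takes -pob, giving *musifanpob*.
The causative form *musifanpob* — final sound /b/ (a consonant) → -nah → *musifanpobnah*.
The past-tense form *musifanpobnah* — final consonant /h/ (velar/glottal) → -fa → *musifanpobnahfa*.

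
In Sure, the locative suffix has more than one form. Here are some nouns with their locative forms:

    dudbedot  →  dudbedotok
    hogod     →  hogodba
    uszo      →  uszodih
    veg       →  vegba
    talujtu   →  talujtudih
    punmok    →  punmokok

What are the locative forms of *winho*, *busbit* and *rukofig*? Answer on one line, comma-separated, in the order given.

winhodih, busbitok, rukofigba

The pattern is voicing of the final sound: -ok when the stem ends in a voiceless consonant (*dudbedot*, *punmok*); -ba when the stem ends in a voiced consonant (*hogod*, *veg*); -dih when the stem ends in a vowel (*uszo*, *talujtu*).
The final sound of *winho* is /o/, which is a vowel, so the suffix is -dih, giving *winhodih*.
*busbit* — final sound /t/ (a voiceless consonant) → -ok → *busbitok*.
The final sound of *rukofig* is /g/, which is a voiced consonant, so the suffix is -ba, giving *rukofigba*.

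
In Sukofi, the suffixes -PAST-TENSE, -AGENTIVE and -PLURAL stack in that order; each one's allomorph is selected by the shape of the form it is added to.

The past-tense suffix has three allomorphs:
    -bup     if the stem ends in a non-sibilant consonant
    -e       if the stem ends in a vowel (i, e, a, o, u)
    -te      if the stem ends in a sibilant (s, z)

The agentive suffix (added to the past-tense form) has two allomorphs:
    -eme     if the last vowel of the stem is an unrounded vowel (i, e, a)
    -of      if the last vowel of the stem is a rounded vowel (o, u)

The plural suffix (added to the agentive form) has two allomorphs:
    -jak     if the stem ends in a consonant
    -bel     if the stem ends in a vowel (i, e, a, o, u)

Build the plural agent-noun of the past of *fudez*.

Since the final sound of *fudez* is /z/ (a sibilant), it takes -te, giving *fudezte*.
The past-tense form *fudezte*: last vowel = /e/, an unrounded vowel → -eme → *fudezteeme*.
Since the final sound of the agentive form *fudezteeme* is /e/ (a vowel), it takes -bel, giving *fudezteemebel*.

fudezteemebel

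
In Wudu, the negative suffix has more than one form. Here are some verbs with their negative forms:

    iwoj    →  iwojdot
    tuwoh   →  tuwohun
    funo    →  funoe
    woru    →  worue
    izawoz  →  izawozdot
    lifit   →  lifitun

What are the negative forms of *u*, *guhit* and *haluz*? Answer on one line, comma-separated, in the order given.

ue, guhitun, haluzdot

The alternation tracks the final sound of the stem — -un when the stem ends in a voiceless consonant (*tuwoh*, *lifit*); -dot when the stem ends in a voiced consonant (*iwoj*, *izawoz*); -e when the stem ends in a vowel (*funo*, *woru*).
The final sound of *u* is /u/, which is a vowel, so the suffix is -e, giving *ue*.
The final sound of *guhit* is /t/, which is a voiceless consonant, so the suffix is -un, giving *guhitun*.
*haluz* — final sound /z/ (a voiced consonant) → -dot → *haluzdot*.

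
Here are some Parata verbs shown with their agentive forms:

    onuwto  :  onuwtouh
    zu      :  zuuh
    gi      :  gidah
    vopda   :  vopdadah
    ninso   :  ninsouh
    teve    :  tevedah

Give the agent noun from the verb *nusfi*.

nusfidah

The suffix is conditioned by the last vowel: -uh when the last vowel of the stem is a rounded vowel (*onuwto*, *zu*, *ninso*); -dah when the last vowel of the stem is an unrounded vowel (*gi*, *vopda*, *teve*).
The last vowel of *nusfi* is /i/, which is an unrounded vowel, so the suffix is -dah, giving *nusfidah*.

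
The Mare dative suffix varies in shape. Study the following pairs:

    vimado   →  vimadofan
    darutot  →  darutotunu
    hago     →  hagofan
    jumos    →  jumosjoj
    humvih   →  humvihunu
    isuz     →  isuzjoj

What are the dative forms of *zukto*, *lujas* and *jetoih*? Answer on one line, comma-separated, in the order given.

The suffix is conditioned by the final sound: -joj when the stem ends in a sibilant (*jumos*, *isuz*); -unu when the stem ends in a non-sibilant consonant (*darutot*, *humvih*); -fan when the stem ends in a vowel (*vimado*, *hago*).
The final sound of *zukto* is /o/, which is a vowel, so the suffix is -fan, giving *zuktofan*.
The final sound of *lujas* is /s/, which is a sibilant, so the suffix is -joj, giving *lujasjoj*.
*jetoih* — final sound /h/ (a non-sibilant consonant) → -unu → *jetoihunu*.

zuktofan, lujasjoj, jetoihunu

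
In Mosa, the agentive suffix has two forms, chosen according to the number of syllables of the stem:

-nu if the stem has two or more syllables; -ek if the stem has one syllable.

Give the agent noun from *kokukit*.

With 3 syllables, *kokukit* takes -nu → *kokukitnu*.

kokukitnu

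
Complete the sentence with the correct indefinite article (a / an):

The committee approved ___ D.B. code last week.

The indefinite article is chosen by the initial *sound* of the following word, not its spelling.
The initialism *D.B.* is read letter by letter; the first letter, D, is pronounced /diː/, which begins with a consonant sound.
So the article is *a*: The committee approved a D.B. code last week.

a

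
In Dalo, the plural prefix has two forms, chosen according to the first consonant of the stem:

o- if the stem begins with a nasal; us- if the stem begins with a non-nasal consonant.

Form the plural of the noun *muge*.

The first consonant of *muge* is /m/, which is a nasal, so the prefix is o-, giving *omuge*.

omuge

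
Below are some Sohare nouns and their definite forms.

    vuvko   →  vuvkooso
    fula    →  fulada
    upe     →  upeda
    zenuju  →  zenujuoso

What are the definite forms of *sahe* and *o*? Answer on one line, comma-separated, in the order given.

saheda, ooso

The pattern is rounding harmony: -oso when the last vowel of the stem is a rounded vowel (*vuvko*, *zenuju*); -da when the last vowel of the stem is an unrounded vowel (*fula*, *upe*).
*sahe* — last vowel /e/ (an unrounded vowel) → -da → *saheda*.
The last vowel of *o* is /o/, which is a rounded vowel, so the suffix is -oso, giving *ooso*.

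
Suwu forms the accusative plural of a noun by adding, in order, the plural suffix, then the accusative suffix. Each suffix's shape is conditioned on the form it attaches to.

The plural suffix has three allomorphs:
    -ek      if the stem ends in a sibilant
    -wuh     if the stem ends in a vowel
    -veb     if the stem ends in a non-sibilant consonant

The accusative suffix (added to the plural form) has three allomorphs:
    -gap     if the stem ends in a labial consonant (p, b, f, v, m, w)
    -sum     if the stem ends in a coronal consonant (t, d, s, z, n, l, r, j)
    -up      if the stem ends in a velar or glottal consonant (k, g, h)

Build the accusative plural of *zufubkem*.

zufubkemvebgap

Since the final sound of *zufubkem* is /m/ (a non-sibilant consonant), it takes -veb, giving *zufubkemveb*.
Since the final consonant of the plural form *zufubkemveb* is /b/ (labial), it takes -gap, giving *zufubkemvebgap*.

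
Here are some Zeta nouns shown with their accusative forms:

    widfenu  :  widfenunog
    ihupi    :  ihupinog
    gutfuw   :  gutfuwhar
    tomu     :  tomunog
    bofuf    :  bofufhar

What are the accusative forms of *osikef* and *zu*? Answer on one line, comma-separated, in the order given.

The suffix is conditioned by the final sound: -har when the stem ends in a consonant (*gutfuw*, *bofuf*); -nog when the stem ends in a vowel (*widfenu*, *ihupi*, *tomu*).
*osikef*: final sound = /f/, a consonant → -har → *osikefhar*.
Since the final sound of *zu* is /u/ (a vowel), it takes -nog, giving *zunog*.

osikefhar, zunog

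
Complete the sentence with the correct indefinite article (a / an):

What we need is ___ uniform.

The indefinite article is chosen by the initial *sound* of the following word, not its spelling.
*uniform* begins with the sound /juː/ (u pronounced /juː/) — a consonant sound.
So the article is *a*: What we need is a uniform.

a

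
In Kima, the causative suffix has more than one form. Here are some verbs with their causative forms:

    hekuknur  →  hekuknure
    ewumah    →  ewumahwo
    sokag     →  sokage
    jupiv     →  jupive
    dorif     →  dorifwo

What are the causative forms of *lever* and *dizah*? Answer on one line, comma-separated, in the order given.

Looking at the final consonant of each stem: -wo when the stem ends in a voiceless consonant (*ewumah*, *dorif*); -e when the stem ends in a voiced consonant (*hekuknur*, *sokag*, *jupiv*).
Since the final consonant of *lever* is /r/ (voiced), it takes -e, giving *levere*.
*dizah*: final consonant = /h/, voiceless → -wo → *dizahwo*.

levere, dizahwo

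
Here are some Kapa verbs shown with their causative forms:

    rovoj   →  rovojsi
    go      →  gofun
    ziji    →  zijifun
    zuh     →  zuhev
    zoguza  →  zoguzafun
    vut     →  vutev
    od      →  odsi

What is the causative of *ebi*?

The suffix is conditioned by the final sound: -ev when the stem ends in a voiceless consonant (*zuh*, *vut*); -si when the stem ends in a voiced consonant (*rovoj*, *od*); -fun when the stem ends in a vowel (*go*, *ziji*, *zoguza*).
Since the final sound of *ebi* is /i/ (a vowel), it takes -fun, giving *ebifun*.

ebifun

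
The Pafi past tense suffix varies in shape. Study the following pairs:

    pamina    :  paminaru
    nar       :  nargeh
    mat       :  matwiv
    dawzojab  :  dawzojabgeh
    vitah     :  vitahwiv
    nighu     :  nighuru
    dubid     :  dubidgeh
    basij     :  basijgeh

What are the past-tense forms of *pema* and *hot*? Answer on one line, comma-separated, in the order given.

pemaru, hotwiv

Looking at the final sound of each stem: -wiv when the stem ends in a voiceless consonant (*mat*, *vitah*); -geh when the stem ends in a voiced consonant (*nar*, *dawzojab*, *dubid*, *basij*); -ru when the stem ends in a vowel (*pamina*, *nighu*).
The final sound of *pema* is /a/, which is a vowel, so the suffix is -ru, giving *pemaru*.
*hot* — final sound /t/ (a voiceless consonant) → -wiv → *hotwiv*.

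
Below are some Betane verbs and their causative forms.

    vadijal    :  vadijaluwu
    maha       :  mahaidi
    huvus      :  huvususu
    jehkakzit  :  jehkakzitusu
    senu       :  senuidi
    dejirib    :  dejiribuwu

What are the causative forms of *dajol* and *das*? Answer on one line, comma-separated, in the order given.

Looking at the final sound of each stem: -usu when the stem ends in a voiceless consonant (*huvus*, *jehkakzit*); -uwu when the stem ends in a voiced consonant (*vadijal*, *dejirib*); -idi when the stem ends in a vowel (*maha*, *senu*).
*dajol*: final sound = /l/, a voiced consonant → -uwu → *dajoluwu*.
The final sound of *das* is /s/, which is a voiceless consonant, so the suffix is -usu, giving *dasusu*.

dajoluwu, dasusu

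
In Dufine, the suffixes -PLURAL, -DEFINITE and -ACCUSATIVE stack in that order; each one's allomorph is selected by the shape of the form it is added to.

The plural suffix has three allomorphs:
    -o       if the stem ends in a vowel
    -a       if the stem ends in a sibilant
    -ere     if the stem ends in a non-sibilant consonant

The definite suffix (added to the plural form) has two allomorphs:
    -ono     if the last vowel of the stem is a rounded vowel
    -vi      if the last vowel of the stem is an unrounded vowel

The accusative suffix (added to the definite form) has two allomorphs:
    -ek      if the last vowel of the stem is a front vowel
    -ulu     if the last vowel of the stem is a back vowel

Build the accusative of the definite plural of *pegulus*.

The final sound of *pegulus* is /s/, which is a sibilant, so the plural suffix is -a, giving *pegulusa*.
The plural form *pegulusa*: last vowel = /a/, an unrounded vowel → -vi → *pegulusavi*.
The definite form *pegulusavi*: last vowel = /i/, a front vowel → -ek → *pegulusaviek*.

pegulusaviek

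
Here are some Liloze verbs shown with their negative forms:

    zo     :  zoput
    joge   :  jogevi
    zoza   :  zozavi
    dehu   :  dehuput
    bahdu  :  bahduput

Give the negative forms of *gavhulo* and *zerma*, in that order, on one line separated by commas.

The suffix is conditioned by the last vowel: -put when the last vowel of the stem is a rounded vowel (*zo*, *dehu*, *bahdu*); -vi when the last vowel of the stem is an unrounded vowel (*joge*, *zoza*).
Since the last vowel of *gavhulo* is /o/ (a rounded vowel), it takes -put, giving *gavhuloput*.
The last vowel of *zerma* is /a/, which is an unrounded vowel, so the suffix is -vi, giving *zermavi*.

gavhuloput, zermavi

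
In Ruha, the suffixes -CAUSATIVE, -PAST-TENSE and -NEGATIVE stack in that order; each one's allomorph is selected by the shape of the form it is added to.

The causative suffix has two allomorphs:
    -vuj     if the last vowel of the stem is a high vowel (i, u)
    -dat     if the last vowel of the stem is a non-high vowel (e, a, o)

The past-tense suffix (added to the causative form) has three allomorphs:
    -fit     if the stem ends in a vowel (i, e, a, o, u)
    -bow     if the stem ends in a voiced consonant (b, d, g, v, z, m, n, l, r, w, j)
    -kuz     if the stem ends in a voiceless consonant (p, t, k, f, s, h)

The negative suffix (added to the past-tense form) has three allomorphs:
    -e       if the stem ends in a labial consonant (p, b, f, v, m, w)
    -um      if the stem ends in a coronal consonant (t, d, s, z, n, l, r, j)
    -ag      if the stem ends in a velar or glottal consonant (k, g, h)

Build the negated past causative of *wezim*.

wezimvujbowe

*wezim* — last vowel /i/ (a high vowel) → -vuj → *wezimvuj*.
Since the final sound of the causative form *wezimvuj* is /j/ (a voiced consonant), it takes -bow, giving *wezimvujbow*.
The past-tense form *wezimvujbow* — final consonant /w/ (labial) → -e → *wezimvujbowe*.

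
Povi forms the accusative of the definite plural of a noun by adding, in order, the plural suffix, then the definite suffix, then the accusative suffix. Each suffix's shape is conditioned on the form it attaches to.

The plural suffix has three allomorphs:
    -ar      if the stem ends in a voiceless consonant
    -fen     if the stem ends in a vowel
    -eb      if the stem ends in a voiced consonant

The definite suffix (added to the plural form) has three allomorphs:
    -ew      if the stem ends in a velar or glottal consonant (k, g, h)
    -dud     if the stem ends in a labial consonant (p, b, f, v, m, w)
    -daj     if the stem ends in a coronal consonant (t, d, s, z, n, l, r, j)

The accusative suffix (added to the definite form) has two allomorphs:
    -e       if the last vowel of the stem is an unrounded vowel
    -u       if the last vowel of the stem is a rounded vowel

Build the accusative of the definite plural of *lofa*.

*lofa* — final sound /a/ (a vowel) → -fen → *lofafen*.
The plural form *lofafen*: final consonant = /n/, coronal → -daj → *lofafendaj*.
The definite form *lofafendaj* — last vowel /a/ (an unrounded vowel) → -e → *lofafendaje*.

lofafendaje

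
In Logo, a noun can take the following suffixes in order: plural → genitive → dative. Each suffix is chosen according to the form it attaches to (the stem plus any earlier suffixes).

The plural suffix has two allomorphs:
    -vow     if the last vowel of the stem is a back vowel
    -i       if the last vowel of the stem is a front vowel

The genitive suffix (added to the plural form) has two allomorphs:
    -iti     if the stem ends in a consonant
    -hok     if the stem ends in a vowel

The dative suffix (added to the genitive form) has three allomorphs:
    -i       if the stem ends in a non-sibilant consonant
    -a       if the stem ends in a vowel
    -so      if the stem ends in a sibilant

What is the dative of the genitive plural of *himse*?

The last vowel of *himse* is /e/, which is a front vowel, so the plural suffix is -i, giving *himsei*.
Since the final sound of the plural form *himsei* is /i/ (a vowel), it takes -hok, giving *himseihok*.
The final sound of the genitive form *himseihok* is /k/, which is a non-sibilant consonant, so the dative suffix is -i, giving *himseihoki*.

himseihoki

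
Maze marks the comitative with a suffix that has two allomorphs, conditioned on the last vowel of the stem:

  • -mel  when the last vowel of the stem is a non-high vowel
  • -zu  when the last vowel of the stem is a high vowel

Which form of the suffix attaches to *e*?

*e*: last vowel = /e/, a non-high vowel → -mel.

-mel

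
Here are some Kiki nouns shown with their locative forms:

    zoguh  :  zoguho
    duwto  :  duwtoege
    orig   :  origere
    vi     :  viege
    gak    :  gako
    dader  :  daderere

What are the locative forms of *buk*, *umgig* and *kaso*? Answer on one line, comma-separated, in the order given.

buko, umgigere, kasoege

The suffix is conditioned by the final sound: -o when the stem ends in a voiceless consonant (*zoguh*, *gak*); -ere when the stem ends in a voiced consonant (*orig*, *dader*); -ege when the stem ends in a vowel (*duwto*, *vi*).
Since the final sound of *buk* is /k/ (a voiceless consonant), it takes -o, giving *buko*.
Since the final sound of *umgig* is /g/ (a voiced consonant), it takes -ere, giving *umgigere*.
*kaso*: final sound = /o/, a vowel → -ege → *kasoege*.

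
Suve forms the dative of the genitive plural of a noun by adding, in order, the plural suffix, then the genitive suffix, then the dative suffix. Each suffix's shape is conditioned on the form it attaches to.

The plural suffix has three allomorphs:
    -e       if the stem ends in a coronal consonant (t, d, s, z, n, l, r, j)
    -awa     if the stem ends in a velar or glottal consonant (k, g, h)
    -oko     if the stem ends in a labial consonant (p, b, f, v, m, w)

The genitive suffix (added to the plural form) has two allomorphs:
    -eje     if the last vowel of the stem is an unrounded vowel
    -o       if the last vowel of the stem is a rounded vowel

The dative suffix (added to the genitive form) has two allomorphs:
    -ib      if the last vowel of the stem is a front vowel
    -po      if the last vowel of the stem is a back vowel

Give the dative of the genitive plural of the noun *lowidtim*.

lowidtimokoopo

*lowidtim*: final consonant = /m/, labial → -oko → *lowidtimoko*.
The last vowel of the plural form *lowidtimoko* is /o/, which is a rounded vowel, so the genitive suffix is -o, giving *lowidtimokoo*.
The genitive form *lowidtimokoo*: last vowel = /o/, a back vowel → -po → *lowidtimokoopo*.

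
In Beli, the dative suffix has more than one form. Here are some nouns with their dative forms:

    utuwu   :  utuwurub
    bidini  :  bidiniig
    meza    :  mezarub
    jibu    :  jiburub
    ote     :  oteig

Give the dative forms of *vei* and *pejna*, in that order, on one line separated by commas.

veiig, pejnarub

Looking at the last vowel of each stem: -ig when the last vowel of the stem is a front vowel (*bidini*, *ote*); -rub when the last vowel of the stem is a back vowel (*utuwu*, *meza*, *jibu*).
Since the last vowel of *vei* is /i/ (a front vowel), it takes -ig, giving *veiig*.
Since the last vowel of *pejna* is /a/ (a back vowel), it takes -rub, giving *pejnarub*.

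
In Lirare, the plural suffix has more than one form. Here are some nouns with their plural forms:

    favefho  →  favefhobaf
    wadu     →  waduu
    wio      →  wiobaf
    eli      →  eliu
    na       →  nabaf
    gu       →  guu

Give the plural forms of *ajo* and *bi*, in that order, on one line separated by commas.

ajobaf, biu

The alternation tracks the last vowel of the stem — -u when the last vowel of the stem is a high vowel (*wadu*, *eli*, *gu*); -baf when the last vowel of the stem is a non-high vowel (*favefho*, *wio*, *na*).
*ajo*: last vowel = /o/, a non-high vowel → -baf → *ajobaf*.
Since the last vowel of *bi* is /i/ (a high vowel), it takes -u, giving *biu*.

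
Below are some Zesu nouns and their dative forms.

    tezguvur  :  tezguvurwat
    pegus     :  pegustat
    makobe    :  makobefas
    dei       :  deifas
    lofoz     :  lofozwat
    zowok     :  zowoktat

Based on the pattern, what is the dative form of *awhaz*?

awhazwat

The alternation tracks the final sound of the stem — -tat when the stem ends in a voiceless consonant (*pegus*, *zowok*); -wat when the stem ends in a voiced consonant (*tezguvur*, *lofoz*); -fas when the stem ends in a vowel (*makobe*, *dei*).
*awhaz*: final sound = /z/, a voiced consonant → -wat → *awhazwat*.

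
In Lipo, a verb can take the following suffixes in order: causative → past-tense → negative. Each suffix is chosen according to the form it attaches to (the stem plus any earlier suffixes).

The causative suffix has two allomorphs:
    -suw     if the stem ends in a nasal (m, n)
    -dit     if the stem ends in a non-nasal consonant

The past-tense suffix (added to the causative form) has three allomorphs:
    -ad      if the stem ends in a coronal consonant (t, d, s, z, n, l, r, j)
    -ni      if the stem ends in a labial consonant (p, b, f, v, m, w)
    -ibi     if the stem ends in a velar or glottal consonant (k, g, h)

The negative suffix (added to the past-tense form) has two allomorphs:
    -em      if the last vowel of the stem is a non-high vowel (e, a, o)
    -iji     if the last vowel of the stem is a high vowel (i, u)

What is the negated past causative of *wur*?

wurditadem

*wur* — final consonant /r/ (non-nasal) → -dit → *wurdit*.
The causative form *wurdit*: final consonant = /t/, coronal → -ad → *wurditad*.
Since the last vowel of the past-tense form *wurditad* is /a/ (a non-high vowel), it takes -em, giving *wurditadem*.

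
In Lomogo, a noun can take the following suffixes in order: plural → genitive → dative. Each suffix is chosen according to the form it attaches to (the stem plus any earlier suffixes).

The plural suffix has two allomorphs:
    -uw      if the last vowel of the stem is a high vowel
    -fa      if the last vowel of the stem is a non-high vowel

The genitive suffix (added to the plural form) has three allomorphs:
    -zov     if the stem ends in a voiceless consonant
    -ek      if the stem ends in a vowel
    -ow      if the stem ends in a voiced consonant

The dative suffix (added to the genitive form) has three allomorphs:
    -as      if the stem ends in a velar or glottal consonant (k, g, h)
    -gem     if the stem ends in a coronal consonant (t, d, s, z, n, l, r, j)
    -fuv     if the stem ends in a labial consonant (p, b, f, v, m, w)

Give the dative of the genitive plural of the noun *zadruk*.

zadrukuwowfuv

*zadruk* — last vowel /u/ (a high vowel) → -uw → *zadrukuw*.
Since the final sound of the plural form *zadrukuw* is /w/ (a voiced consonant), it takes -ow, giving *zadrukuwow*.
The genitive form *zadrukuwow*: final consonant = /w/, labial → -fuv → *zadrukuwowfuv*.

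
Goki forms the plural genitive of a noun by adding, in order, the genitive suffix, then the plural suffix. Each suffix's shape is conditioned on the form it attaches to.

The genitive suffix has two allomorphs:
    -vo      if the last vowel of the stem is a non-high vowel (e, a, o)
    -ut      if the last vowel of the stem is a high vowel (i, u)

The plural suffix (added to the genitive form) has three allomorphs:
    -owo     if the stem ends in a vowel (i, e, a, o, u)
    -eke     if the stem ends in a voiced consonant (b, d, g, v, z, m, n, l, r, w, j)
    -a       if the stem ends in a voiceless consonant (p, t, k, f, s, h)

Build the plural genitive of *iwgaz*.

*iwgaz*: last vowel = /a/, a non-high vowel → -vo → *iwgazvo*.
The genitive form *iwgazvo*: final sound = /o/, a vowel → -owo → *iwgazvoowo*.

iwgazvoowo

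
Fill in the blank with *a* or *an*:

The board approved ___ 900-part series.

a

The indefinite article is chosen by the initial *sound* of the following word, not its spelling.
The number *900* is spoken "nine hundred", beginning with /naɪn/ — a consonant sound.
So the article is *a*: The board approved a 900-part series.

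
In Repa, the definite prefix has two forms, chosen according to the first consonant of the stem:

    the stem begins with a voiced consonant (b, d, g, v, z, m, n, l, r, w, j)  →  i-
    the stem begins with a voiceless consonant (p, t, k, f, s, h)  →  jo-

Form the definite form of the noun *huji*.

*huji* — first consonant /h/ (voiceless) → jo- → *johuji*.

johuji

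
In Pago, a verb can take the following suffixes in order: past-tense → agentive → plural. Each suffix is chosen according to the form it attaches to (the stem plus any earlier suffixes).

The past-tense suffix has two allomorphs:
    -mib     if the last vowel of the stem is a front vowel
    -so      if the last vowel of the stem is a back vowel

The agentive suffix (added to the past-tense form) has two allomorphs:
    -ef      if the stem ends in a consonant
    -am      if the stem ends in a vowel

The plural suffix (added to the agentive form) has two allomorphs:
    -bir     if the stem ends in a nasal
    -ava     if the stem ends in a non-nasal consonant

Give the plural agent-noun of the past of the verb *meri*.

merimibefava

Since the last vowel of *meri* is /i/ (a front vowel), it takes -mib, giving *merimib*.
The past-tense form *merimib*: final sound = /b/, a consonant → -ef → *merimibef*.
The final consonant of the agentive form *merimibef* is /f/, which is non-nasal, so the plural suffix is -ava, giving *merimibefava*.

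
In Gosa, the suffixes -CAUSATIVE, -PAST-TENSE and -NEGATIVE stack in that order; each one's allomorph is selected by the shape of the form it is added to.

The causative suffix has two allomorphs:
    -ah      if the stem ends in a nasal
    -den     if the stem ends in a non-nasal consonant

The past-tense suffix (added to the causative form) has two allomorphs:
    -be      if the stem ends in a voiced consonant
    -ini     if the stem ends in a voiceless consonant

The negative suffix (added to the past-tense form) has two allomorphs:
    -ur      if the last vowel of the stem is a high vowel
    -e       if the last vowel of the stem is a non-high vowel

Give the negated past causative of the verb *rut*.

rutdenbee

*rut*: final consonant = /t/, non-nasal → -den → *rutden*.
The causative form *rutden* — final consonant /n/ (voiced) → -be → *rutdenbe*.
The past-tense form *rutdenbe*: last vowel = /e/, a non-high vowel → -e → *rutdenbee*.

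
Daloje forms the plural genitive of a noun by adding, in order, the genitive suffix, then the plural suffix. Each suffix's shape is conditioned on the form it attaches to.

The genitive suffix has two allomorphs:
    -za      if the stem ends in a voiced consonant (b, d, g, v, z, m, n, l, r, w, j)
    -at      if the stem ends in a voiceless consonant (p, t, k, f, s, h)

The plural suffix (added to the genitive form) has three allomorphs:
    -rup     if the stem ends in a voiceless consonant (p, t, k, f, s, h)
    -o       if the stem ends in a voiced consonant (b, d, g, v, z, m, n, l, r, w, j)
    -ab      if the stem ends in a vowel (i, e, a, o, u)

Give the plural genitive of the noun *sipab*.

*sipab*: final consonant = /b/, voiced → -za → *sipabza*.
The genitive form *sipabza*: final sound = /a/, a vowel → -ab → *sipabzaab*.

sipabzaab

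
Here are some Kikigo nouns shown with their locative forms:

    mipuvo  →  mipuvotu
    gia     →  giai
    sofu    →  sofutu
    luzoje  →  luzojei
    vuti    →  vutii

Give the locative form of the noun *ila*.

ilai

The suffix is conditioned by the last vowel: -tu when the last vowel of the stem is a rounded vowel (*mipuvo*, *sofu*); -i when the last vowel of the stem is an unrounded vowel (*gia*, *luzoje*, *vuti*).
Since the last vowel of *ila* is /a/ (an unrounded vowel), it takes -i, giving *ilai*.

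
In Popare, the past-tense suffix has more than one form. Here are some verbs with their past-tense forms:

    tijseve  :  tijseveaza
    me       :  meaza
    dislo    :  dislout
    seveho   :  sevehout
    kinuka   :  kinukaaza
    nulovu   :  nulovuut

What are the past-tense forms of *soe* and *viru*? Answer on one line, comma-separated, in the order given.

soeaza, viruut

The alternation tracks the last vowel of the stem — -ut when the last vowel of the stem is a rounded vowel (*dislo*, *seveho*, *nulovu*); -aza when the last vowel of the stem is an unrounded vowel (*tijseve*, *me*, *kinuka*).
The last vowel of *soe* is /e/, which is an unrounded vowel, so the suffix is -aza, giving *soeaza*.
*viru*: last vowel = /u/, a rounded vowel → -ut → *viruut*.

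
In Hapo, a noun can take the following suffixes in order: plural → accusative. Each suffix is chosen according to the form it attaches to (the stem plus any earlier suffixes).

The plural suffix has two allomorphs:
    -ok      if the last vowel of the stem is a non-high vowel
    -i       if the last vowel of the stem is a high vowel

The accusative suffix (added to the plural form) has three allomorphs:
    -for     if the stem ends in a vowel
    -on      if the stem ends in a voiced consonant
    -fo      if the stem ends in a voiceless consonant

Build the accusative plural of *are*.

The last vowel of *are* is /e/, which is a non-high vowel, so the plural suffix is -ok, giving *areok*.
Since the final sound of the plural form *areok* is /k/ (a voiceless consonant), it takes -fo, giving *areokfo*.

areokfo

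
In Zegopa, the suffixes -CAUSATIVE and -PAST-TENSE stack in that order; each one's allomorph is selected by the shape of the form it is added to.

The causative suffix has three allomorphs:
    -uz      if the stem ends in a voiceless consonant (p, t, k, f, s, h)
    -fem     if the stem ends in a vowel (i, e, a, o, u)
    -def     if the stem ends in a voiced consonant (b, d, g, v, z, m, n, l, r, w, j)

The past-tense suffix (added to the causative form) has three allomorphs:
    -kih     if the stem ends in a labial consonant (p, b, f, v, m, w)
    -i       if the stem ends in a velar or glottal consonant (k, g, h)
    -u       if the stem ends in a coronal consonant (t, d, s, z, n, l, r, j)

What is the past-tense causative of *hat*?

hatuzu

The final sound of *hat* is /t/, which is a voiceless consonant, so the causative suffix is -uz, giving *hatuz*.
Since the final consonant of the causative form *hatuz* is /z/ (coronal), it takes -u, giving *hatuzu*.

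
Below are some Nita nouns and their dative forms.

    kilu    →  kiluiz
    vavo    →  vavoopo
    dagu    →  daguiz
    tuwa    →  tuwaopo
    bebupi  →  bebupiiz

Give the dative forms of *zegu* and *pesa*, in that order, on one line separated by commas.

Looking at the last vowel of each stem: -iz when the last vowel of the stem is a high vowel (*kilu*, *dagu*, *bebupi*); -opo when the last vowel of the stem is a non-high vowel (*vavo*, *tuwa*).
The last vowel of *zegu* is /u/, which is a high vowel, so the suffix is -iz, giving *zeguiz*.
*pesa*: last vowel = /a/, a non-high vowel → -opo → *pesaopo*.

zeguiz, pesaopo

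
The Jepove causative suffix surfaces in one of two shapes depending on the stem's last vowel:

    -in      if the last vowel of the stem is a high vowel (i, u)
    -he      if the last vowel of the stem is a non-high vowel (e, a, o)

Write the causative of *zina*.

The last vowel of *zina* is /a/, which is a non-high vowel, so the suffix is -he, giving *zinahe*.

zinahe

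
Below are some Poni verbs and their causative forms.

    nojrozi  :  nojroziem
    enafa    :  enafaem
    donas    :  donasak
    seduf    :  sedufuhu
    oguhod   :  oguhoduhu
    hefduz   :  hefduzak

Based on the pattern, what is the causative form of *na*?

naem

Looking at the final sound of each stem: -ak when the stem ends in a sibilant (*donas*, *hefduz*); -uhu when the stem ends in a non-sibilant consonant (*seduf*, *oguhod*); -em when the stem ends in a vowel (*nojrozi*, *enafa*).
Since the final sound of *na* is /a/ (a vowel), it takes -em, giving *naem*.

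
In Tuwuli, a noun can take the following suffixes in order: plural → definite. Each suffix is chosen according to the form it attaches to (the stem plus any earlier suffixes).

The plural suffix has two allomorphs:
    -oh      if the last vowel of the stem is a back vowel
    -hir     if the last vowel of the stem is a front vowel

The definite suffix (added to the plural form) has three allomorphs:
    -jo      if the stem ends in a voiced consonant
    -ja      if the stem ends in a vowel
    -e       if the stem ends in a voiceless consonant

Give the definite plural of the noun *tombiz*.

*tombiz* — last vowel /i/ (a front vowel) → -hir → *tombizhir*.
The final sound of the plural form *tombizhir* is /r/, which is a voiced consonant, so the definite suffix is -jo, giving *tombizhirjo*.

tombizhirjo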